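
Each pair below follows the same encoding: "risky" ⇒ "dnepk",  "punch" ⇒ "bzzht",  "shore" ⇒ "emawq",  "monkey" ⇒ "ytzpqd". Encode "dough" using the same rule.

ptglt

Shifts by position in risky: pos 0: r→d (+12), pos 1: i→n (+5), pos 2: s→e (+12), pos 3: k→p (+5) — repeating every 2. A repeating key of period 2 is used — shifts +12, +5 over and over.
For dough: d+12=p, o+5=t, u+12=g, g+5=l, h+12=t.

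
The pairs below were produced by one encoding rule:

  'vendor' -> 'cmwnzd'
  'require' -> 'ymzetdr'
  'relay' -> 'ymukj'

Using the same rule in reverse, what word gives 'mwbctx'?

In vendor: v→c is +7, e→m is +8, n→w is +9, d→n is +10 — the shift increases by 1 each position. The shift increases by 1 at each position, starting from +7: 7, 8, 9, ….
Decoding mwbctx: m−7=f, w−8=o, b−9=s, c−10=s, t−11=i, x−12=l.

fossil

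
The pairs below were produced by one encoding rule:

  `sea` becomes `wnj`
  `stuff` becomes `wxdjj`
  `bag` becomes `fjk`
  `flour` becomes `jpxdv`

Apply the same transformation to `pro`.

tvx

The shift depends on letter class: consonant s→w is +4, but vowel e→n is +9. The rule splits by letter class: vowels +9, consonants +4.
For pro: p(cons)+4=t, r(cons)+4=v, o(vowel)+9=x.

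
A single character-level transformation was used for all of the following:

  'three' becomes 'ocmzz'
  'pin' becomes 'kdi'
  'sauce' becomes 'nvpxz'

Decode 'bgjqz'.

glove

Compare letters: t→o is +21, h→c is +21, r→m is +21 — a constant shift. It's a constant shift of +21 (ROT21).
Decoding bgjqz: b−21=g, g−21=l, j−21=o, q−21=v, z−21=e.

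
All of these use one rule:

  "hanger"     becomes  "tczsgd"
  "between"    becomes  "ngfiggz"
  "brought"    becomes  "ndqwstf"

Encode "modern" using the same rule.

The shift depends on letter class: consonant h→t is +12, but vowel a→c is +2. The rule splits by letter class: vowels +2, consonants +12.
For modern: m(cons)+12=y, o(vowel)+2=q, d(cons)+12=p, e(vowel)+2=g, r(cons)+12=d, n(cons)+12=z.

yqpgdz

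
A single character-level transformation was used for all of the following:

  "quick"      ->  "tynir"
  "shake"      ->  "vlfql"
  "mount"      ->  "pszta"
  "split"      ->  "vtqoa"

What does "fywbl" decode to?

curve

The shift increases by 1 at each position, starting from +3: 3, 4, 5, ….
Undoing it on fywbl: f−3=c, y−4=u, w−5=r, b−6=v, l−7=e.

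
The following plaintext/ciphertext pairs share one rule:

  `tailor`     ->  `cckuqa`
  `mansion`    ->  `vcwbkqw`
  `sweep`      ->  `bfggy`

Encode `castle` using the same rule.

lcbcug

The shift depends on letter class: consonant t→c is +9, but vowel a→c is +2. The rule splits by letter class: vowels +2, consonants +9.
Applying it to castle: c(cons)+9=l, a(vowel)+2=c, s(cons)+9=b, t(cons)+9=c, l(cons)+9=u, e(vowel)+2=g.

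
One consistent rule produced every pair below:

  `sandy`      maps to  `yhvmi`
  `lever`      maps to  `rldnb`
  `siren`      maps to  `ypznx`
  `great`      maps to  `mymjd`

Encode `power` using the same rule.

vvenb

The shift increases by 1 at each position, starting from +6: 6, 7, 8, ….
Applying it to power: p+6=v, o+7=v, w+8=e, e+9=n, r+10=b.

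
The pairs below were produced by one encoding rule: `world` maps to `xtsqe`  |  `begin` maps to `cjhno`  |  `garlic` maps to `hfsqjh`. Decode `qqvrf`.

Shifts by position in world: pos 0: w→x (+1), pos 1: o→t (+5), pos 2: r→s (+1), pos 3: l→q (+5) — repeating every 2. A repeating key of period 2 is used — shifts +1, +5 over and over.
Undoing it on qqvrf: q−1=p, q−5=l, v−1=u, r−5=m, f−1=e.

plume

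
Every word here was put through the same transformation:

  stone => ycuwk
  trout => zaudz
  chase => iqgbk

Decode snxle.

Shifts by position in stone: pos 0: s→y (+6), pos 1: t→c (+9), pos 2: o→u (+6), pos 3: n→w (+9) — repeating every 2. It's a Vigenère-style cipher with numeric key [6,9]: position i shifts by key[i mod 2].
Decoding snxle: s−6=m, n−9=e, x−6=r, l−9=c, e−6=y.

mercy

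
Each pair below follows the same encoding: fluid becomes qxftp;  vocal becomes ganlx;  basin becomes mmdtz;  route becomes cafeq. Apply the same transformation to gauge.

rmfrq

Shifts by position in fluid: pos 0: f→q (+11), pos 1: l→x (+12), pos 2: u→f (+11), pos 3: i→t (+11), pos 4: d→p (+12) — repeating every 3. The shifts repeat in a cycle of length 3: positions 0,1,… shift by +11, +12, +11, then the pattern repeats.
On gauge: g+11=r, a+12=m, u+11=f, g+11=r, e+12=q.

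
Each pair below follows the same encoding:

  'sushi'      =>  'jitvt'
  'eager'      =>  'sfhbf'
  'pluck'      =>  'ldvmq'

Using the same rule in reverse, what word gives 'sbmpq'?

polar

The output letters match the input read backwards, each shifted +1: sushi reversed is ihsus. Read the word backwards and shift each letter +1.
Reversing it on sbmpq: shift back: s−1=r, b−1=a, m−1=l, p−1=o, q−1=p → ralop; then reverse → polar.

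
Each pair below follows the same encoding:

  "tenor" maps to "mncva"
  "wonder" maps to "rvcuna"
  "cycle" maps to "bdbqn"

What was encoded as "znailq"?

gerbil

t(19)→m(12) and e(4)→n(13) fit y≡19x+15 (mod 26); the inverse of 19 mod 26 is 11. Treating letters as 0–25, the rule is x ↦ 19x + 15 (mod 26).
Decoding znailq: z(25)→11·(25−15)≡6=g; n(13)→11·(13−15)≡4=e; a(0)→11·(0−15)≡17=r; i(8)→11·(8−15)≡1=b; l(11)→11·(11−15)≡8=i; q(16)→11·(16−15)≡11=l (all mod 26).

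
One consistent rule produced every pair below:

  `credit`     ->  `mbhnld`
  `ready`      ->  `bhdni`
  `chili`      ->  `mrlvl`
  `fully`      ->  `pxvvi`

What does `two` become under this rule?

dgr

The shift depends on letter class: consonant c→m is +10, but vowel e→h is +3. The rule splits by letter class: vowels +3, consonants +10.
Applying it to two: t(cons)+10=d, w(cons)+10=g, o(vowel)+3=r.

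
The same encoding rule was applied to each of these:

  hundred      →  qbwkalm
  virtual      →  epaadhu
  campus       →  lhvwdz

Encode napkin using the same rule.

Shifts by position in hundred: pos 0: h→q (+9), pos 1: u→b (+7), pos 2: n→w (+9), pos 3: d→k (+7) — repeating every 2. The shifts repeat in a cycle of length 2: positions 0,1,… shift by +9, +7, then the pattern repeats.
Applying it to napkin: n+9=w, a+7=h, p+9=y, k+7=r, i+9=r, n+7=u.

whyrru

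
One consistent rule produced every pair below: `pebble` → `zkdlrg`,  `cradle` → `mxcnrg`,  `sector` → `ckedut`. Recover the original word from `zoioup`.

pigeon

Shifts by position in pebble: pos 0: p→z (+10), pos 1: e→k (+6), pos 2: b→d (+2), pos 3: b→l (+10), pos 4: l→r (+6), pos 5: e→g (+2) — repeating every 3. It's a Vigenère-style cipher with numeric key [10,6,2]: position i shifts by key[i mod 3].
Decoding zoioup: z−10=p, o−6=i, i−2=g, o−10=e, u−6=o, p−2=n.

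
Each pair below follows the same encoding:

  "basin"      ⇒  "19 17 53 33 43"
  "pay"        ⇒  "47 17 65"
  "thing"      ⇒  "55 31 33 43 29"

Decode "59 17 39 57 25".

b(#2)→19 and a(#1)→17: differences scale by 2, so n = 2·pos + 15. With a=1..z=26, the number is 2·pos + 15.
Decoding 59 17 39 57 25: 59→(59−15)÷2=22=v, 17→(17−15)÷2=1=a, 39→(39−15)÷2=12=l, 57→(57−15)÷2=21=u, 25→(25−15)÷2=5=e.

value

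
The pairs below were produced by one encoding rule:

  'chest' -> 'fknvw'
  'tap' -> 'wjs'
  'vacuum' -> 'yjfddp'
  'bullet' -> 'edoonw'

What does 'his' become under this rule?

krv

The shift depends on letter class: consonant c→f is +3, but vowel e→n is +9. Vowels shift forward by 9 and consonants shift forward by 3.
On his: h(cons)+3=k, i(vowel)+9=r, s(cons)+3=v.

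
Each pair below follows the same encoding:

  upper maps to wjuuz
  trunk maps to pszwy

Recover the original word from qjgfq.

The word is reversed, then every letter is shifted forward by 5.
Decoding qjgfq: shift back: q−5=l, j−5=e, g−5=b, f−5=a, q−5=l → lebal; then reverse → label.

label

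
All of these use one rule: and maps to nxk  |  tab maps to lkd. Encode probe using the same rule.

The output letters match the input read backwards, each shifted +10: and reversed is dna. The word is reversed, then every letter is shifted forward by 10.
Applying it to probe: reverse → eborp; then shift: e+10=o, b+10=l, o+10=y, r+10=b, p+10=z.

olybz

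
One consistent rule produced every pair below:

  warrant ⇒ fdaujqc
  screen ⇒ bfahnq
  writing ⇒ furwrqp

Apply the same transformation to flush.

oodvq

Shifts by position in warrant: pos 0: w→f (+9), pos 1: a→d (+3), pos 2: r→a (+9), pos 3: r→u (+3) — repeating every 2. A repeating key of period 2 is used — shifts +9, +3 over and over.
On flush: f+9=o, l+3=o, u+9=d, s+3=v, h+9=q.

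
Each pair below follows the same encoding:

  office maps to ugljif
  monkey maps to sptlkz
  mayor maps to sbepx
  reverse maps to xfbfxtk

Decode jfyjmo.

design

Shifts by position in office: pos 0: o→u (+6), pos 1: f→g (+1), pos 2: f→l (+6), pos 3: i→j (+1) — repeating every 2. It's a Vigenère-style cipher with numeric key [6,1]: position i shifts by key[i mod 2].
Decoding jfyjmo: j−6=d, f−1=e, y−6=s, j−1=i, m−6=g, o−1=n.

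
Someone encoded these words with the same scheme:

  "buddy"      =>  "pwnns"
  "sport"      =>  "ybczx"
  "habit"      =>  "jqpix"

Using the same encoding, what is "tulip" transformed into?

xwfib

b(1)→p(15) and u(20)→w(22) fit y≡25x+16 (mod 26); the inverse of 25 mod 26 is 25. Each letter's alphabet position (a=0..z=25) is mapped through 25·x+16 mod 26 — an affine cipher.
For tulip: t(19)→25·19+16≡23=x; u(20)→25·20+16≡22=w; l(11)→25·11+16≡5=f; i(8)→25·8+16≡8=i; p(15)→25·15+16≡1=b (all mod 26).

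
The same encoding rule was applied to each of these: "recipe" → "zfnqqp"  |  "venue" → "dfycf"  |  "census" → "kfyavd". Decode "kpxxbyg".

It's a Vigenère-style cipher with numeric key [8,1,11]: position i shifts by key[i mod 3].
Reversing it on kpxxbyg: k−8=c, p−1=o, x−11=m, x−8=p, b−1=a, y−11=n, g−8=y.

company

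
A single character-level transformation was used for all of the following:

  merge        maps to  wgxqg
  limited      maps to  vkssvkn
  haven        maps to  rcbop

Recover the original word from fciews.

A repeating key of period 3 is used — shifts +10, +2, +6 over and over.
Undoing it on fciews: f−10=v, c−2=a, i−6=c, e−10=u, w−2=u, s−6=m.

vacuum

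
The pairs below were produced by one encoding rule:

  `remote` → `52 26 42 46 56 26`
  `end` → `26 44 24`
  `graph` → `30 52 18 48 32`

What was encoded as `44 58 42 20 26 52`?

r(#18)→52 and e(#5)→26: differences scale by 2, so n = 2·pos + 16. Each letter becomes 2×(its alphabet position, a=1..z=26) + 16.
Undoing it on 44 58 42 20 26 52: 44→(44−16)÷2=14=n, 58→(58−16)÷2=21=u, 42→(42−16)÷2=13=m, 20→(20−16)÷2=2=b, 26→(26−16)÷2=5=e, 52→(52−16)÷2=18=r.

number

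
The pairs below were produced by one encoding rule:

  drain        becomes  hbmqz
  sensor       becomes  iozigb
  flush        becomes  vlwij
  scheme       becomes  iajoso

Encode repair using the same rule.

d(3)→h(7) and r(17)→b(1) fit y≡7x+12 (mod 26); the inverse of 7 mod 26 is 15. This is an affine cipher: with a=0,…,z=25, each position x becomes (7x+12) mod 26.
Applying it to repair: r(17)→7·17+12≡1=b; e(4)→7·4+12≡14=o; p(15)→7·15+12≡13=n; a(0)→7·0+12≡12=m; i(8)→7·8+12≡16=q; r(17)→7·17+12≡1=b (all mod 26).

bonmqb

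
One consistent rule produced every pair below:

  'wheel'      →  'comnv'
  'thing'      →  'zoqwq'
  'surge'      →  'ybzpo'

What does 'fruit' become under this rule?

In wheel: w→c is +6, h→o is +7, e→m is +8, e→n is +9 — the shift increases by 1 each position. Each letter shifts forward by (position + 6), i.e. 6, 7, 8, … — the shift grows by one for each successive letter.
On fruit: f+6=l, r+7=y, u+8=c, i+9=r, t+10=d.

lycrd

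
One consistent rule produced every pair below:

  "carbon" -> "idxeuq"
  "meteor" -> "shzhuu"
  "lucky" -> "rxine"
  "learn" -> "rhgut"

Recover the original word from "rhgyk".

Shifts by position in carbon: pos 0: c→i (+6), pos 1: a→d (+3), pos 2: r→x (+6), pos 3: b→e (+3) — repeating every 2. It's a Vigenère-style cipher with numeric key [6,3]: position i shifts by key[i mod 2].
Undoing it on rhgyk: r−6=l, h−3=e, g−6=a, y−3=v, k−6=e.

leave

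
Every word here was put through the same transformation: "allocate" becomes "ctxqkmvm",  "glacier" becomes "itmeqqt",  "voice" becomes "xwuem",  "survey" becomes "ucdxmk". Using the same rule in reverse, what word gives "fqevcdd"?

The shifts repeat in a cycle of length 3: positions 0,1,… shift by +2, +8, +12, then the pattern repeats.
Undoing it on fqevcdd: f−2=d, q−8=i, e−12=s, v−2=t, c−8=u, d−12=r, d−2=b.

disturb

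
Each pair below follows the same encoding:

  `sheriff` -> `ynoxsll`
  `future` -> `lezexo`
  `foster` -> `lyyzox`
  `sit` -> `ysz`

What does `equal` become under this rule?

owekr

Two shifts are in play — +10 for a/e/i/o/u, +6 for every other letter.
Applying it to equal: e(vowel)+10=o, q(cons)+6=w, u(vowel)+10=e, a(vowel)+10=k, l(cons)+6=r.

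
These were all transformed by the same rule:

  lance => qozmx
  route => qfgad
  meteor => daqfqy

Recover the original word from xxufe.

The output letters match the input read backwards, each shifted +12: lance reversed is ecnal. Read the word backwards and shift each letter +12.
Decoding xxufe: shift back: x−12=l, x−12=l, u−12=i, f−12=t, e−12=s → llits; then reverse → still.

still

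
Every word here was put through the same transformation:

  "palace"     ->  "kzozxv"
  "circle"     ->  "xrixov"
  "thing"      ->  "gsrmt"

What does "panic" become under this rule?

Each pair mirrors across the alphabet (p↔k, a↔z, l↔o): positions sum to 25. This is the alphabet-reversal cipher (Atbash): a becomes z, b becomes y, etc.
For panic: p↔k, a↔z, n↔m, i↔r, c↔x.

kzmrx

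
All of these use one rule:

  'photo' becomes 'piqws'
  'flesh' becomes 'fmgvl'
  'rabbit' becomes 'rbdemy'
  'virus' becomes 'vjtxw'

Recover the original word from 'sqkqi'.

spine

In photo: p→p is +0, h→i is +1, o→q is +2, t→w is +3 — the shift increases by 1 each position. Letter i (0-indexed) is shifted by i+0, so successive shifts are 0, 1, 2, ….
Decoding sqkqi: s−0=s, q−1=p, k−2=i, q−3=n, i−4=e.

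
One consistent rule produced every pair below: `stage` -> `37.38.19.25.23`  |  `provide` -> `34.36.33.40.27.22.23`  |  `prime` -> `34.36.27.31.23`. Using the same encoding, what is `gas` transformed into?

25.19.37

s is letter #19 and maps to 37: an offset of 18. The number is (letter's place in the alphabet, a=1) + 18.
Applying it to gas: g=7→25, a=1→19, s=19→37.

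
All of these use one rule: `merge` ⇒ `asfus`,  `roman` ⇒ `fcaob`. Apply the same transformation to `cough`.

qciuv

Compare letters: m→a is +14, e→s is +14, r→f is +14 — a constant shift. Each letter is shifted forward by 14 in the alphabet (a Caesar shift of +14).
On cough: c+14=q, o+14=c, u+14=i, g+14=u, h+14=v.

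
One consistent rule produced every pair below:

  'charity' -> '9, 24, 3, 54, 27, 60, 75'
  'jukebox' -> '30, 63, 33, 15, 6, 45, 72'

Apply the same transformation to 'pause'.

With a=1..z=26, the number is 3·pos.
For pause: p=16→48, a=1→3, u=21→63, s=19→57, e=5→15.

48, 3, 63, 57, 15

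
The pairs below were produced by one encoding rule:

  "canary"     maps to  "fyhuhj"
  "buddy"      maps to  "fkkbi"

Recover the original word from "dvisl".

The output letters match the input read backwards, each shifted +7: canary reversed is yranac. Read the word backwards and shift each letter +7.
Decoding dvisl: shift back: d−7=w, v−7=o, i−7=b, s−7=l, l−7=e → woble; then reverse → elbow.

elbow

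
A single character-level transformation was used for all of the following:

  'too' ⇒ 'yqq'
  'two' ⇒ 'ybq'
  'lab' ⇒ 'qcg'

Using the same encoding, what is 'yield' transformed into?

The shift depends on letter class: consonant t→y is +5, but vowel o→q is +2. Two shifts are in play — +2 for a/e/i/o/u, +5 for every other letter.
For yield: y(cons)+5=d, i(vowel)+2=k, e(vowel)+2=g, l(cons)+5=q, d(cons)+5=i.

dkgqi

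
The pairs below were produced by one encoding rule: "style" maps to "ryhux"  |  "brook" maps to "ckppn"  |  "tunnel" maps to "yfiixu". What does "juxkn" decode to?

clerk

Treating letters as 0–25, the rule is x ↦ 7x + 21 (mod 26).
Undoing it on juxkn: j(9)→15·(9−21)≡2=c; u(20)→15·(20−21)≡11=l; x(23)→15·(23−21)≡4=e; k(10)→15·(10−21)≡17=r; n(13)→15·(13−21)≡10=k (all mod 26).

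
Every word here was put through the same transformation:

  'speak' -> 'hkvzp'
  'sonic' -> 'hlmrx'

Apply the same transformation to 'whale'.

Each pair mirrors across the alphabet (s↔h, p↔k, e↔v): positions sum to 25. Letters are reflected about the middle of the alphabet (position → 25−position): Atbash.
For whale: w↔d, h↔s, a↔z, l↔o, e↔v.

dszov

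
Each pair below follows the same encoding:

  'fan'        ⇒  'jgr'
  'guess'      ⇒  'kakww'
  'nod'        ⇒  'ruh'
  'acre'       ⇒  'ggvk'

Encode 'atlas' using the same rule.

The shift depends on letter class: consonant f→j is +4, but vowel a→g is +6. Two shifts are in play — +6 for a/e/i/o/u, +4 for every other letter.
For atlas: a(vowel)+6=g, t(cons)+4=x, l(cons)+4=p, a(vowel)+6=g, s(cons)+4=w.

gxpgw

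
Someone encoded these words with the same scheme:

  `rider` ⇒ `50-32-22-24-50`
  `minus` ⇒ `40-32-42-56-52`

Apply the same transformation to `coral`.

20-44-50-16-38

r(#18)→50 and i(#9)→32: differences scale by 2, so n = 2·pos + 14. With a=1..z=26, the number is 2·pos + 14.
Applying it to coral: c=3→20, o=15→44, r=18→50, a=1→16, l=12→38.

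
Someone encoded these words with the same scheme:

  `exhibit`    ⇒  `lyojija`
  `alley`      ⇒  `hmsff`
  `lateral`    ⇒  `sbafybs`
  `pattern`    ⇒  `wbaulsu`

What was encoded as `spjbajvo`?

Shifts by position in exhibit: pos 0: e→l (+7), pos 1: x→y (+1), pos 2: h→o (+7), pos 3: i→j (+1) — repeating every 2. The shifts repeat in a cycle of length 2: positions 0,1,… shift by +7, +1, then the pattern repeats.
Reversing it on spjbajvo: s−7=l, p−1=o, j−7=c, b−1=a, a−7=t, j−1=i, v−7=o, o−1=n.

location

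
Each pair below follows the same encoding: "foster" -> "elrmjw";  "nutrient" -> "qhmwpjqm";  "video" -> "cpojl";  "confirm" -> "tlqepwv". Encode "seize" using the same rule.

f(5)→e(4) and o(14)→l(11) fit y≡21x+3 (mod 26); the inverse of 21 mod 26 is 5. This is an affine cipher: with a=0,…,z=25, each position x becomes (21x+3) mod 26.
For seize: s(18)→21·18+3≡17=r; e(4)→21·4+3≡9=j; i(8)→21·8+3≡15=p; z(25)→21·25+3≡8=i; e(4)→21·4+3≡9=j (all mod 26).

rjpij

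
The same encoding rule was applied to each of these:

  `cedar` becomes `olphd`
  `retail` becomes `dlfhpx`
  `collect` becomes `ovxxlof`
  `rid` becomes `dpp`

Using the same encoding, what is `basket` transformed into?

nhewlf

The shift depends on letter class: consonant c→o is +12, but vowel e→l is +7. Vowels shift forward by 7 and consonants shift forward by 12.
For basket: b(cons)+12=n, a(vowel)+7=h, s(cons)+12=e, k(cons)+12=w, e(vowel)+7=l, t(cons)+12=f.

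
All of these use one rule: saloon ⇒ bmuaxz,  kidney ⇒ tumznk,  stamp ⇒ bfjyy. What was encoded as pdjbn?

Shifts by position in saloon: pos 0: s→b (+9), pos 1: a→m (+12), pos 2: l→u (+9), pos 3: o→a (+12) — repeating every 2. The shifts repeat in a cycle of length 2: positions 0,1,… shift by +9, +12, then the pattern repeats.
Reversing it on pdjbn: p−9=g, d−12=r, j−9=a, b−12=p, n−9=e.

grape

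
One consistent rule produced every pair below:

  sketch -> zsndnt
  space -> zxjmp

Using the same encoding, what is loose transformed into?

The shift increases by 1 at each position, starting from +7: 7, 8, 9, ….
Applying it to loose: l+7=s, o+8=w, o+9=x, s+10=c, e+11=p.

swxcp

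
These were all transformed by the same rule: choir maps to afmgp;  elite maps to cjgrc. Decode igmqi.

Compare letters: c→a is +24, h→f is +24, o→m is +24 — a constant shift. It's a constant shift of +24 (ROT24).
Reversing it on igmqi: i−24=k, g−24=i, m−24=o, q−24=s, i−24=k.

kiosk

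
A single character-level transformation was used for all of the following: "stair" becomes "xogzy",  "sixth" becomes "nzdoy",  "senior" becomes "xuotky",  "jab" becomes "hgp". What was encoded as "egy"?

The word is reversed, then every letter is shifted forward by 6.
Undoing it on egy: shift back: e−6=y, g−6=a, y−6=s → yas; then reverse → say.

say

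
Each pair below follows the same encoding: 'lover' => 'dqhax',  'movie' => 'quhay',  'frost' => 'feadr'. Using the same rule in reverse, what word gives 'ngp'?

The output letters match the input read backwards, each shifted +12: lover reversed is revol. Two steps: reverse the string, then apply a Caesar shift of +12.
Undoing it on ngp: shift back: n−12=b, g−12=u, p−12=d → bud; then reverse → dub.

dub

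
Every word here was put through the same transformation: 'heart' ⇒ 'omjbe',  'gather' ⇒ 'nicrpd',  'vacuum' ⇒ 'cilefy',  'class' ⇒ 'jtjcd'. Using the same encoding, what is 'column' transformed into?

Letter i (0-indexed) is shifted by i+7, so successive shifts are 7, 8, 9, ….
On column: c+7=j, o+8=w, l+9=u, u+10=e, m+11=x, n+12=z.

jwuexz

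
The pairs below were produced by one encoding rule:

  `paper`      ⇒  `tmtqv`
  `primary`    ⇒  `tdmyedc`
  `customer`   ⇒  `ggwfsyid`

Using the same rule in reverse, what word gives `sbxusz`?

Shifts by position in paper: pos 0: p→t (+4), pos 1: a→m (+12), pos 2: p→t (+4), pos 3: e→q (+12) — repeating every 2. The shifts repeat in a cycle of length 2: positions 0,1,… shift by +4, +12, then the pattern repeats.
Decoding sbxusz: s−4=o, b−12=p, x−4=t, u−12=i, s−4=o, z−12=n.

option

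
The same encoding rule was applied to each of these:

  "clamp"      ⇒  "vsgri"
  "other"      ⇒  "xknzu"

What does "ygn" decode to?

The output letters match the input read backwards, each shifted +6: clamp reversed is pmalc. The word is reversed, then every letter is shifted forward by 6.
Undoing it on ygn: shift back: y−6=s, g−6=a, n−6=h → sah; then reverse → has.

has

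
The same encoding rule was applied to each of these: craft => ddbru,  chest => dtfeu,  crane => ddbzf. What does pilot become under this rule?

qumau

Shifts by position in craft: pos 0: c→d (+1), pos 1: r→d (+12), pos 2: a→b (+1), pos 3: f→r (+12) — repeating every 2. It's a Vigenère-style cipher with numeric key [1,12]: position i shifts by key[i mod 2].
For pilot: p+1=q, i+12=u, l+1=m, o+12=a, t+1=u.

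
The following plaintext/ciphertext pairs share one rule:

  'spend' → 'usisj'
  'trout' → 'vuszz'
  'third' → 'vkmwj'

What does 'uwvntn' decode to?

Each letter shifts forward by (position + 2), i.e. 2, 3, 4, … — the shift grows by one for each successive letter.
Decoding uwvntn: u−2=s, w−3=t, v−4=r, n−5=i, t−6=n, n−7=g.

string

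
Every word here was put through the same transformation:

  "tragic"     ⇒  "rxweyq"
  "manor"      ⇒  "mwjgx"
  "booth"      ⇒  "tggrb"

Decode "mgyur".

moist

t(19)→r(17) and r(17)→x(23) fit y≡23x+22 (mod 26); the inverse of 23 mod 26 is 17. Each letter's alphabet position (a=0..z=25) is mapped through 23·x+22 mod 26 — an affine cipher.
Decoding mgyur: m(12)→17·(12−22)≡12=m; g(6)→17·(6−22)≡14=o; y(24)→17·(24−22)≡8=i; u(20)→17·(20−22)≡18=s; r(17)→17·(17−22)≡19=t (all mod 26).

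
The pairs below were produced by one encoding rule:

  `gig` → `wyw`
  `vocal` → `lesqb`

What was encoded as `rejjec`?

Each letter is shifted forward by 16 in the alphabet (a Caesar shift of +16).
Decoding rejjec: r−16=b, e−16=o, j−16=t, j−16=t, e−16=o, c−16=m.

bottom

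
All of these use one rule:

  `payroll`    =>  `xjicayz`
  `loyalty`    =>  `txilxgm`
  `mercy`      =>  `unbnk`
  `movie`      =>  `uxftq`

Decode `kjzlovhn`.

In payroll: p→x is +8, a→j is +9, y→i is +10, r→c is +11 — the shift increases by 1 each position. Each letter shifts forward by (position + 8), i.e. 8, 9, 10, … — the shift grows by one for each successive letter.
Undoing it on kjzlovhn: k−8=c, j−9=a, z−10=p, l−11=a, o−12=c, v−13=i, h−14=t, n−15=y.

capacity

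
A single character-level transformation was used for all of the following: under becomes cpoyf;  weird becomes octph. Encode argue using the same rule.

The output letters match the input read backwards, each shifted +11: under reversed is rednu. Two steps: reverse the string, then apply a Caesar shift of +11.
On argue: reverse → eugra; then shift: e+11=p, u+11=f, g+11=r, r+11=c, a+11=l.

pfrcl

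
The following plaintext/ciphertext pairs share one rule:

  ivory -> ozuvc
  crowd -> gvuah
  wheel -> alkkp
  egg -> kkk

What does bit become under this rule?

fox

The shift depends on letter class: consonant v→z is +4, but vowel i→o is +6. Vowels shift forward by 6 and consonants shift forward by 4.
Applying it to bit: b(cons)+4=f, i(vowel)+6=o, t(cons)+4=x.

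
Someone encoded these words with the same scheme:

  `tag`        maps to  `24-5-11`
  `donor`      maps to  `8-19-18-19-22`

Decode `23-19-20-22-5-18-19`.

soprano

Letters become their 1-based position plus 4 (so a→5, b→6, …).
Undoing it on 23-19-20-22-5-18-19: 23→(23−4)÷1=19=s, 19→(19−4)÷1=15=o, 20→(20−4)÷1=16=p, 22→(22−4)÷1=18=r, 5→(5−4)÷1=1=a, 18→(18−4)÷1=14=n, 19→(19−4)÷1=15=o.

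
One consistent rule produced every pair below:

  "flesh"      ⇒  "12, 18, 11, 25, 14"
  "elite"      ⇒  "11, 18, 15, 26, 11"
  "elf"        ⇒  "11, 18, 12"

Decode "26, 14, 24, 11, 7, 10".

Each letter is replaced by its alphabet position (a=1..z=26) + 6.
Undoing it on 26, 14, 24, 11, 7, 10: 26→(26−6)÷1=20=t, 14→(14−6)÷1=8=h, 24→(24−6)÷1=18=r, 11→(11−6)÷1=5=e, 7→(7−6)÷1=1=a, 10→(10−6)÷1=4=d.

thread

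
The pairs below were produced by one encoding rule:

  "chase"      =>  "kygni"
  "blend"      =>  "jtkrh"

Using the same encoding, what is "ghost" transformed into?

The output letters match the input read backwards, each shifted +6: chase reversed is esahc. The word is reversed, then every letter is shifted forward by 6.
Applying it to ghost: reverse → tsohg; then shift: t+6=z, s+6=y, o+6=u, h+6=n, g+6=m.

zyunm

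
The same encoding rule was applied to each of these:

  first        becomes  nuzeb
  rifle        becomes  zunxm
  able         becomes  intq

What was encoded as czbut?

Shifts by position in first: pos 0: f→n (+8), pos 1: i→u (+12), pos 2: r→z (+8), pos 3: s→e (+12) — repeating every 2. A repeating key of period 2 is used — shifts +8, +12 over and over.
Decoding czbut: c−8=u, z−12=n, b−8=t, u−12=i, t−8=l.

until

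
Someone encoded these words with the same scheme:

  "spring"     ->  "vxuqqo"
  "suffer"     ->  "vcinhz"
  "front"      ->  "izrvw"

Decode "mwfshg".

jockey

Shifts by position in spring: pos 0: s→v (+3), pos 1: p→x (+8), pos 2: r→u (+3), pos 3: i→q (+8) — repeating every 2. A repeating key of period 2 is used — shifts +3, +8 over and over.
Reversing it on mwfshg: m−3=j, w−8=o, f−3=c, s−8=k, h−3=e, g−8=y.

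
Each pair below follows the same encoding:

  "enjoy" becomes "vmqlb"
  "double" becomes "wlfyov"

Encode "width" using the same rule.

drwgs

Each pair mirrors across the alphabet (e↔v, n↔m, j↔q): positions sum to 25. This is the alphabet-reversal cipher (Atbash): a becomes z, b becomes y, etc.
For width: w↔d, i↔r, d↔w, t↔g, h↔s.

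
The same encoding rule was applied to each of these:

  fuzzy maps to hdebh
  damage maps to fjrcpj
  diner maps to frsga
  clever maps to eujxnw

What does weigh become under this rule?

Shifts by position in fuzzy: pos 0: f→h (+2), pos 1: u→d (+9), pos 2: z→e (+5), pos 3: z→b (+2), pos 4: y→h (+9) — repeating every 3. The shifts repeat in a cycle of length 3: positions 0,1,… shift by +2, +9, +5, then the pattern repeats.
On weigh: w+2=y, e+9=n, i+5=n, g+2=i, h+9=q.

ynniq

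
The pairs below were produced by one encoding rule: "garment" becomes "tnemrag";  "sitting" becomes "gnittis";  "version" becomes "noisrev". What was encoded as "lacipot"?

topical

The output letters match the input read backwards: garment reversed is tnemrag. It's just the letters in reverse order.
Undoing it on lacipot: then reverse → topical.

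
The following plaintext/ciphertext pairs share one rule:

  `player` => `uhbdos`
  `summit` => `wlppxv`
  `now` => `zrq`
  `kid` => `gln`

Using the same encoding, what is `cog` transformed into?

The output letters match the input read backwards, each shifted +3: player reversed is reyalp. The word is reversed, then every letter is shifted forward by 3.
For cog: reverse → goc; then shift: g+3=j, o+3=r, c+3=f.

jrf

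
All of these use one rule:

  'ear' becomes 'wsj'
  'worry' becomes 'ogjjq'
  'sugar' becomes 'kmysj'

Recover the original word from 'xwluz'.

It's a constant shift of +18 (ROT18).
Decoding xwluz: x−18=f, w−18=e, l−18=t, u−18=c, z−18=h.

fetch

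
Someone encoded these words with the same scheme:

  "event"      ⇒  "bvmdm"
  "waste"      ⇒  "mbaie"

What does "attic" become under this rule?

kqbbi

The output letters match the input read backwards, each shifted +8: event reversed is tneve. The word is reversed, then every letter is shifted forward by 8.
On attic: reverse → citta; then shift: c+8=k, i+8=q, t+8=b, t+8=b, a+8=i.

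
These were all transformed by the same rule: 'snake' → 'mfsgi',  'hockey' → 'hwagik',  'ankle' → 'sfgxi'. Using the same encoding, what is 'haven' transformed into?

hslif

s(18)→m(12) and n(13)→f(5) fit y≡17x+18 (mod 26); the inverse of 17 mod 26 is 23. Each letter's alphabet position (a=0..z=25) is mapped through 17·x+18 mod 26 — an affine cipher.
On haven: h(7)→17·7+18≡7=h; a(0)→17·0+18≡18=s; v(21)→17·21+18≡11=l; e(4)→17·4+18≡8=i; n(13)→17·13+18≡5=f (all mod 26).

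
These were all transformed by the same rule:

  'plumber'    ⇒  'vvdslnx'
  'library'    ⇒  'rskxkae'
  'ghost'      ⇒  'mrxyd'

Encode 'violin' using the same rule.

Shifts by position in plumber: pos 0: p→v (+6), pos 1: l→v (+10), pos 2: u→d (+9), pos 3: m→s (+6), pos 4: b→l (+10), pos 5: e→n (+9) — repeating every 3. The shifts repeat in a cycle of length 3: positions 0,1,… shift by +6, +10, +9, then the pattern repeats.
Applying it to violin: v+6=b, i+10=s, o+9=x, l+6=r, i+10=s, n+9=w.

bsxrsw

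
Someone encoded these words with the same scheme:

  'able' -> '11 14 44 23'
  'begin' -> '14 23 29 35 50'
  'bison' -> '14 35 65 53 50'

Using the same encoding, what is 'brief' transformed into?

14 62 35 23 26

a(#1)→11 and b(#2)→14: differences scale by 3, so n = 3·pos + 8. With a=1..z=26, the number is 3·pos + 8.
Applying it to brief: b=2→14, r=18→62, i=9→35, e=5→23, f=6→26.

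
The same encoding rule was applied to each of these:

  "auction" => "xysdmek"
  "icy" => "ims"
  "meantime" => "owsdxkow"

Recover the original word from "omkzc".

space

The output letters match the input read backwards, each shifted +10: auction reversed is noitcua. Read the word backwards and shift each letter +10.
Reversing it on omkzc: shift back: o−10=e, m−10=c, k−10=a, z−10=p, c−10=s → ecaps; then reverse → space.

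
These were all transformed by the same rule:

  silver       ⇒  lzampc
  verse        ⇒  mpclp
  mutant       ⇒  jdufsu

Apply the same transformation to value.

Each letter's alphabet position (a=0..z=25) is mapped through 9·x+5 mod 26 — an affine cipher.
For value: v(21)→9·21+5≡12=m; a(0)→9·0+5≡5=f; l(11)→9·11+5≡0=a; u(20)→9·20+5≡3=d; e(4)→9·4+5≡15=p (all mod 26).

mfadp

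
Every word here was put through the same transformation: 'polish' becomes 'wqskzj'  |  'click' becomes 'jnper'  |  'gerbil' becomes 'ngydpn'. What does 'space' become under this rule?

Shifts by position in polish: pos 0: p→w (+7), pos 1: o→q (+2), pos 2: l→s (+7), pos 3: i→k (+2) — repeating every 2. A repeating key of period 2 is used — shifts +7, +2 over and over.
For space: s+7=z, p+2=r, a+7=h, c+2=e, e+7=l.

zrhel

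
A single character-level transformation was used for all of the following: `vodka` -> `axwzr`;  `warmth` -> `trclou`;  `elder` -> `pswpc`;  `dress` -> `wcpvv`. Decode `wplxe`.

demon

This is an affine cipher: with a=0,…,z=25, each position x becomes (19x+17) mod 26.
Reversing it on wplxe: w(22)→11·(22−17)≡3=d; p(15)→11·(15−17)≡4=e; l(11)→11·(11−17)≡12=m; x(23)→11·(23−17)≡14=o; e(4)→11·(4−17)≡13=n (all mod 26).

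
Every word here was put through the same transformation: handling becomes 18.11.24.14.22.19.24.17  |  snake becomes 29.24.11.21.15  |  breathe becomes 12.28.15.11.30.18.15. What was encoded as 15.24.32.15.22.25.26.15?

envelope

h is letter #8 and maps to 18: an offset of 10. Letters become their 1-based position plus 10 (so a→11, b→12, …).
Decoding 15.24.32.15.22.25.26.15: 15→(15−10)÷1=5=e, 24→(24−10)÷1=14=n, 32→(32−10)÷1=22=v, 15→(15−10)÷1=5=e, 22→(22−10)÷1=12=l, 25→(25−10)÷1=15=o, 26→(26−10)÷1=16=p, 15→(15−10)÷1=5=e.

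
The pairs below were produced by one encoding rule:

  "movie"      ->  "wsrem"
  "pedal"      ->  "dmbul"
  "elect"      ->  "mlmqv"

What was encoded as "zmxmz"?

This is an affine cipher: with a=0,…,z=25, each position x becomes (11x+20) mod 26.
Reversing it on zmxmz: z(25)→19·(25−20)≡17=r; m(12)→19·(12−20)≡4=e; x(23)→19·(23−20)≡5=f; m(12)→19·(12−20)≡4=e; z(25)→19·(25−20)≡17=r (all mod 26).

refer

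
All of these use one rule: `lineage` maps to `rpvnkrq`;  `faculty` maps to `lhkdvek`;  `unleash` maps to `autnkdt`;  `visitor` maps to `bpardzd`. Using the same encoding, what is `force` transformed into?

lvzlo

Each letter shifts forward by (position + 6), i.e. 6, 7, 8, … — the shift grows by one for each successive letter.
For force: f+6=l, o+7=v, r+8=z, c+9=l, e+10=o.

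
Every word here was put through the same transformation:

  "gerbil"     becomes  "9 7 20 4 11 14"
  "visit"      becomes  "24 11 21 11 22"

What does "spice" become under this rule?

g is letter #7 and maps to 9: an offset of 2. The number is (letter's place in the alphabet, a=1) + 2.
For spice: s=19→21, p=16→18, i=9→11, c=3→5, e=5→7.

21 18 11 5 7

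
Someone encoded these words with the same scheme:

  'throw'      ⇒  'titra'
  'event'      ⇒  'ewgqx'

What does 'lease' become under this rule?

In throw: t→t is +0, h→i is +1, r→t is +2, o→r is +3 — the shift increases by 1 each position. Each letter shifts forward by its position index (0, 1, 2, …) — the shift grows by one for each successive letter.
Applying it to lease: l+0=l, e+1=f, a+2=c, s+3=v, e+4=i.

lfcvi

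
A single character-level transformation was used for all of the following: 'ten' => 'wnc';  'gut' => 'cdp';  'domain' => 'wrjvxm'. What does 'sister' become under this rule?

ancbrb

The word is reversed, then every letter is shifted forward by 9.
Applying it to sister: reverse → retsis; then shift: r+9=a, e+9=n, t+9=c, s+9=b, i+9=r, s+9=b.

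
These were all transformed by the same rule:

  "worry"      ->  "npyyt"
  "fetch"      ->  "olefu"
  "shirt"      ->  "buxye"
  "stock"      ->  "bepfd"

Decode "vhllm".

w(22)→n(13) and o(14)→p(15) fit y≡3x+25 (mod 26); the inverse of 3 mod 26 is 9. This is an affine cipher: with a=0,…,z=25, each position x becomes (3x+25) mod 26.
Decoding vhllm: v(21)→9·(21−25)≡16=q; h(7)→9·(7−25)≡20=u; l(11)→9·(11−25)≡4=e; l(11)→9·(11−25)≡4=e; m(12)→9·(12−25)≡13=n (all mod 26).

queen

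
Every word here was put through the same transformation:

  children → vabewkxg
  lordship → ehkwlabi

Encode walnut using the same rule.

ptegnm

Compare letters: c→v is +19, h→a is +19, i→b is +19 — a constant shift. This is a Caesar cipher with shift 19.
Applying it to walnut: w+19=p, a+19=t, l+19=e, n+19=g, u+19=n, t+19=m.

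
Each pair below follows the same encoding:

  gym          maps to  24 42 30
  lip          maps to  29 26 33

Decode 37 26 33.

g is letter #7 and maps to 24: an offset of 17. Each letter is replaced by its alphabet position (a=1..z=26) + 17.
Decoding 37 26 33: 37→(37−17)÷1=20=t, 26→(26−17)÷1=9=i, 33→(33−17)÷1=16=p.

tip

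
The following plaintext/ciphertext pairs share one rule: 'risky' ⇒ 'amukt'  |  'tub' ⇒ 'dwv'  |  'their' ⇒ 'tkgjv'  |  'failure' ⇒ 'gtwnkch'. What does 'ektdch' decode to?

fabric

The output letters match the input read backwards, each shifted +2: risky reversed is yksir. Two steps: reverse the string, then apply a Caesar shift of +2.
Undoing it on ektdch: shift back: e−2=c, k−2=i, t−2=r, d−2=b, c−2=a, h−2=f → cirbaf; then reverse → fabric.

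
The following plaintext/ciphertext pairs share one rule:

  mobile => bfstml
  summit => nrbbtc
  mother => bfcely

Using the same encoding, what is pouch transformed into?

This is an affine cipher: with a=0,…,z=25, each position x becomes (15x+3) mod 26.
On pouch: p(15)→15·15+3≡20=u; o(14)→15·14+3≡5=f; u(20)→15·20+3≡17=r; c(2)→15·2+3≡7=h; h(7)→15·7+3≡4=e (all mod 26).

ufrhe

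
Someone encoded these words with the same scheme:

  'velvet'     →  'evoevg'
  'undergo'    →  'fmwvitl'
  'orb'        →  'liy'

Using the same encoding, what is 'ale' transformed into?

zov

This is the alphabet-reversal cipher (Atbash): a becomes z, b becomes y, etc.
On ale: a↔z, l↔o, e↔v.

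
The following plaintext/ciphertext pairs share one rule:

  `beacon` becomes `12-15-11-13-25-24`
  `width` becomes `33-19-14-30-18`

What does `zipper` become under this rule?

36-19-26-26-15-28

b is letter #2 and maps to 12: an offset of 10. Letters become their 1-based position plus 10 (so a→11, b→12, …).
On zipper: z=26→36, i=9→19, p=16→26, p=16→26, e=5→15, r=18→28.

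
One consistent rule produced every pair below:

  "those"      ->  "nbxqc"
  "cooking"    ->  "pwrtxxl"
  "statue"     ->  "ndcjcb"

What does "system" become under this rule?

The output letters match the input read backwards, each shifted +9: those reversed is esoht. Read the word backwards and shift each letter +9.
For system: reverse → metsys; then shift: m+9=v, e+9=n, t+9=c, s+9=b, y+9=h, s+9=b.

vncbhb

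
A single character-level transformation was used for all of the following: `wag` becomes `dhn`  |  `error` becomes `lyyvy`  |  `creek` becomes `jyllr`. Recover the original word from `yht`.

Compare letters: w→d is +7, a→h is +7, g→n is +7 — a constant shift. It's a constant shift of +7 (ROT7).
Decoding yht: y−7=r, h−7=a, t−7=m.

ram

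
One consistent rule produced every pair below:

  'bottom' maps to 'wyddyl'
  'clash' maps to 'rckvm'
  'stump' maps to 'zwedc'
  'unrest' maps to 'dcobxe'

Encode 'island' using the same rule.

nxkvcs

The output letters match the input read backwards, each shifted +10: bottom reversed is mottob. Two steps: reverse the string, then apply a Caesar shift of +10.
For island: reverse → dnalsi; then shift: d+10=n, n+10=x, a+10=k, l+10=v, s+10=c, i+10=s.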